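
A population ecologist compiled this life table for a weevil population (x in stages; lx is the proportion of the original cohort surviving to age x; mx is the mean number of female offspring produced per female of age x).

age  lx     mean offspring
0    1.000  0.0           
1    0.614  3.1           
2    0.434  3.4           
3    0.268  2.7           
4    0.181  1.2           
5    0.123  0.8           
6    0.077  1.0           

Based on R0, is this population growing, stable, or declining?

R0 = Σ lx·mx = 0 + 1.9034 + 1.4756 + 0.7236 + 0.2172 + 0.0984 + 0.077 = 4.4952
R0 > 1, so the population is growing.

growing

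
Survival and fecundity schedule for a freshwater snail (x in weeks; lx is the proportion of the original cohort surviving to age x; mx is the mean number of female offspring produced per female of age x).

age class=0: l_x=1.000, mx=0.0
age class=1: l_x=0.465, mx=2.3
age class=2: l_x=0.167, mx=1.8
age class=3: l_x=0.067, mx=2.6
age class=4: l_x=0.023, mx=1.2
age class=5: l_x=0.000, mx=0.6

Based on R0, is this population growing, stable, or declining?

growing

R0 = Σ lx·mx = 0 + 1.0695 + 0.3006 + 0.1742 + 0.0276 + 0 = 1.5719
R0 > 1, so the population is growing.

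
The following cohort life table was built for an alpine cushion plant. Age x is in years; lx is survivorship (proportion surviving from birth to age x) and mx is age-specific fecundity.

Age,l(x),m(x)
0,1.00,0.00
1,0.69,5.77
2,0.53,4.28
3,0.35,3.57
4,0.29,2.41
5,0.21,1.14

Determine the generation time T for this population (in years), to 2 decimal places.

lx·mx: 0, 3.9813, 2.2684, 1.2495, 0.6989, 0.2394 → R0 = 8.4375
x·lx·mx: 0, 3.9813, 4.5368, 3.7485, 2.7956, 1.197 → Σ = 16.2592
T = 16.2592 / 8.4375 = 1.927016… → 1.93

1.93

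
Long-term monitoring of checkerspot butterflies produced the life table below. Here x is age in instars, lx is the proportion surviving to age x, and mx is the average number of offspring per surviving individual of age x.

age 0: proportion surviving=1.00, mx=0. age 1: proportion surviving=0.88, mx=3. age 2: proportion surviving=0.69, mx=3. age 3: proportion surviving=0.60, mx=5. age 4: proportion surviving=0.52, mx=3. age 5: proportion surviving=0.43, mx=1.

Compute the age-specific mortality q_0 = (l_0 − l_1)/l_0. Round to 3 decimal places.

q_0 = (l_0 − l_1) / l_0 = (1 − 0.88) / 1
     = 0.12 / 1 = 0.12 → 0.120

0.120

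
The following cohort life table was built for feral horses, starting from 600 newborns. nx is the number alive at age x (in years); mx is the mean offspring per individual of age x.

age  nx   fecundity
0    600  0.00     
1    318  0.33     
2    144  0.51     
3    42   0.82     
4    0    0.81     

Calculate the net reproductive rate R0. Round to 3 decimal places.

0.355

lx = nx/n0 = nx/600: 1, 0.53, 0.24, 0.07, 0
lx·mx by age: 0, 0.1749, 0.1224, 0.0574, 0
R0 = Σ lx·mx = 0.3547 → 0.355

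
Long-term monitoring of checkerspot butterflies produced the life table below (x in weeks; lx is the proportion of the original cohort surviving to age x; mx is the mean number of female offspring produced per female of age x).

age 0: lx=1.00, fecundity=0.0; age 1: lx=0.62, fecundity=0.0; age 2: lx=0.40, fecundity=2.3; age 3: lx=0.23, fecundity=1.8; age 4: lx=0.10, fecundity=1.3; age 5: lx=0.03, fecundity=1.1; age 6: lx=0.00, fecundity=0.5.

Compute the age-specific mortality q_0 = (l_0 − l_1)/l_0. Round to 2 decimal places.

q_0 = (l_0 − l_1) / l_0 = (1 − 0.62) / 1
     = 0.38 / 1 = 0.38 → 0.38

0.38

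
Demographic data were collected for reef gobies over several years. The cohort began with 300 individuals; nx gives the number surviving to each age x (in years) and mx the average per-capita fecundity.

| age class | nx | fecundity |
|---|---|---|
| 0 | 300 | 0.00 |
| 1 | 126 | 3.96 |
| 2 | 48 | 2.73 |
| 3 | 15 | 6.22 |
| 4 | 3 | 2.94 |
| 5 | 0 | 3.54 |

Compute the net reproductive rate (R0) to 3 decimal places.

2.440

lx = nx/n0 = nx/300: 1, 0.42, 0.16, 0.05, 0.01, 0
lx·mx by age: 0, 1.6632, 0.4368, 0.311, 0.0294, 0
R0 = Σ lx·mx = 2.4404 → 2.440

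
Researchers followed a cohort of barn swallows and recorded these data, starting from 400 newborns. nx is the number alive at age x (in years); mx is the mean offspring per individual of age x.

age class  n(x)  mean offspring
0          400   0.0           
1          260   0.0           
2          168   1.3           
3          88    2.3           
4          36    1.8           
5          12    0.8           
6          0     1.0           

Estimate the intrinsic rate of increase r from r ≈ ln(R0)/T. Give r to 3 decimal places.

lx = nx/n0 = nx/400: 1, 0.65, 0.42, 0.22, 0.09, 0.03, 0
R0 = Σ lx·mx = 0 + 0 + 0.546 + 0.506 + 0.162 + 0.024 + 0 = 1.238
Σ x·lx·mx = 3.378; T = 3.378/1.238 = 2.72859…
r ≈ ln(R0)/T = ln(1.238)/2.72859… = 0.07824… → 0.078

0.078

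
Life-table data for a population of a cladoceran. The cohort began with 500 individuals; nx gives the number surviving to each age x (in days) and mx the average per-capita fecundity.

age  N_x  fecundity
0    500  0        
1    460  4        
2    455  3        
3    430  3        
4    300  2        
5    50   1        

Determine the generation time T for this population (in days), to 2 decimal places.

2.16

lx = nx/n0 = nx/500: 1, 0.92, 0.91, 0.86, 0.6, 0.1
lx·mx: 0, 3.68, 2.73, 2.58, 1.2, 0.1 → R0 = 10.29
x·lx·mx: 0, 3.68, 5.46, 7.74, 4.8, 0.5 → Σ = 22.18
T = 22.18 / 10.29 = 2.155491… → 2.16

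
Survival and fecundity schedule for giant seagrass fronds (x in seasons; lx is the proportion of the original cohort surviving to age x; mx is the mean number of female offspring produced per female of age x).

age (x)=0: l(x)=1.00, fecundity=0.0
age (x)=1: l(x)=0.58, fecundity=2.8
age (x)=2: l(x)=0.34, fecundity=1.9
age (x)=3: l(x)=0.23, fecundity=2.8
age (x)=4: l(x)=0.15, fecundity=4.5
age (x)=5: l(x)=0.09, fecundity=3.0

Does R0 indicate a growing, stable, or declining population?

R0 = Σ lx·mx = 0 + 1.624 + 0.646 + 0.644 + 0.675 + 0.27 = 3.859
R0 > 1, so the population is growing.

growing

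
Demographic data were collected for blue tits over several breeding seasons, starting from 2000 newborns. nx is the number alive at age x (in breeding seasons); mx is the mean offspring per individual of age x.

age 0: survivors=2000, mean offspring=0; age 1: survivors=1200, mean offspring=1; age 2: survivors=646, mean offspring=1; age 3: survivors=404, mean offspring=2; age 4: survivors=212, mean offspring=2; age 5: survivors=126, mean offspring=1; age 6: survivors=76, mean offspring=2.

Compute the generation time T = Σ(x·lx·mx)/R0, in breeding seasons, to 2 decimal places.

2.43

lx = nx/n0 = nx/2000: 1, 0.6, 0.323, 0.202, 0.106, 0.063, 0.038
lx·mx: 0, 0.6, 0.323, 0.404, 0.212, 0.063, 0.076 → R0 = 1.678
x·lx·mx: 0, 0.6, 0.646, 1.212, 0.848, 0.315, 0.456 → Σ = 4.077
T = 4.077 / 1.678 = 2.429678… → 2.43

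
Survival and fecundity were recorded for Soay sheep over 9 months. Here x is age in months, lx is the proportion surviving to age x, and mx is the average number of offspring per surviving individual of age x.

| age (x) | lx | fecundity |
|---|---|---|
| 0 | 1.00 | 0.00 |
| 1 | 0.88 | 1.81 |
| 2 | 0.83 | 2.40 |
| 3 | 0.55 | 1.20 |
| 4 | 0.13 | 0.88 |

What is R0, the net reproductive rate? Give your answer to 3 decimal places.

4.359

lx·mx by age: 0, 1.5928, 1.992, 0.66, 0.1144
R0 = Σ lx·mx = 4.3592 → 4.359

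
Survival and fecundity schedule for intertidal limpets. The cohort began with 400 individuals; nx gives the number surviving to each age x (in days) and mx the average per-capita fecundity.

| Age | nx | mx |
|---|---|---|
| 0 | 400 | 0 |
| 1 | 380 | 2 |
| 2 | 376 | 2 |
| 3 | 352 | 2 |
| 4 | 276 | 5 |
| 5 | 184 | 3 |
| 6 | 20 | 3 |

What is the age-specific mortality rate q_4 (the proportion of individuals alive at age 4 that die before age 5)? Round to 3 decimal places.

lx = nx/n0 = nx/400: 1, 0.95, 0.94, 0.88, 0.69, 0.46, 0.05
q_4 = (l_4 − l_5) / l_4 = (0.69 − 0.46) / 0.69
     = 0.23 / 0.69 = 0.333333… → 0.333

0.333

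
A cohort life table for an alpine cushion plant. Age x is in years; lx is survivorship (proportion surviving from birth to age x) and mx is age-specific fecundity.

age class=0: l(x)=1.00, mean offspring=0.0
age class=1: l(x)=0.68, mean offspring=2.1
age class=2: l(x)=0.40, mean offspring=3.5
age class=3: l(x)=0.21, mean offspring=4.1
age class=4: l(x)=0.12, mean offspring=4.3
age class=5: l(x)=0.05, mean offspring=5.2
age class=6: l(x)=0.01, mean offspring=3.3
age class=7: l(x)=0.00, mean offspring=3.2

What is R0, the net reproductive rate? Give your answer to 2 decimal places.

lx·mx by age: 0, 1.428, 1.4, 0.861, 0.516, 0.26, 0.033, 0
R0 = Σ lx·mx = 4.498 → 4.50

4.50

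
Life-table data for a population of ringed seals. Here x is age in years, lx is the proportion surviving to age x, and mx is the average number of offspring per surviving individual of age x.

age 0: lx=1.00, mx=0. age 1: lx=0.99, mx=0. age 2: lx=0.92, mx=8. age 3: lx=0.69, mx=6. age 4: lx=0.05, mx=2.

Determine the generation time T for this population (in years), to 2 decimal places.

2.37

lx·mx: 0, 0, 7.36, 4.14, 0.1 → R0 = 11.6
x·lx·mx: 0, 0, 14.72, 12.42, 0.4 → Σ = 27.54
T = 27.54 / 11.6 = 2.374138… → 2.37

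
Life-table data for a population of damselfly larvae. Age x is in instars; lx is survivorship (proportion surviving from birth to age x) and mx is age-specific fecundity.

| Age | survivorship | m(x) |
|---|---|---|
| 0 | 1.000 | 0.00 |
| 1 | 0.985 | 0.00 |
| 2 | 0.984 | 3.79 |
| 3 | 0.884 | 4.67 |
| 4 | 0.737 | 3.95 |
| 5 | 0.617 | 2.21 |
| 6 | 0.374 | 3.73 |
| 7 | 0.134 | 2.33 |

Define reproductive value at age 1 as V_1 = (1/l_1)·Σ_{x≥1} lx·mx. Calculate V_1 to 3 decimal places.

14.050

lx·mx for x ≥ 1: 0, 3.72936, 4.12828, 2.91115, 1.36357, 1.39502, 0.31222 → sum = 13.8396
V_1 = 13.8396 / l_1 = 13.8396 / 0.985 = 14.050355… → 14.050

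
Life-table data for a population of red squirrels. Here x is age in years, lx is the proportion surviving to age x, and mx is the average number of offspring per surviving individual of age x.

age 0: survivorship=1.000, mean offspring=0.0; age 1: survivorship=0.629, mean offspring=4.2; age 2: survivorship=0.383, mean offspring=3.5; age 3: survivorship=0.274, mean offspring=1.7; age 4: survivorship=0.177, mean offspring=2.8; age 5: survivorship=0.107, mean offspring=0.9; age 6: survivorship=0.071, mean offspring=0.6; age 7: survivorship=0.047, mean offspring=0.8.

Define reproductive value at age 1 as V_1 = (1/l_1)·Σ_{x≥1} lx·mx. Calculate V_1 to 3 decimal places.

lx·mx for x ≥ 1: 2.6418, 1.3405, 0.4658, 0.4956, 0.0963, 0.0426, 0.0376 → sum = 5.1202
V_1 = 5.1202 / l_1 = 5.1202 / 0.629 = 8.140223… → 8.140

8.140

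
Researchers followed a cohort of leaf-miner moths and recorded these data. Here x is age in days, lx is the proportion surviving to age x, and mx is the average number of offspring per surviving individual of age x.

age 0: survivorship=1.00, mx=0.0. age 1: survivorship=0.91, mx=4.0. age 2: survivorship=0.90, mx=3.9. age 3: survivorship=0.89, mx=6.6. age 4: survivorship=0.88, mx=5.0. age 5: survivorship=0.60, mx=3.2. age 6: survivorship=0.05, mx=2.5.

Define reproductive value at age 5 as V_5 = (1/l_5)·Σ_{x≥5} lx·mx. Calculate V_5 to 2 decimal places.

3.41

lx·mx for x ≥ 5: 1.92, 0.125 → sum = 2.045
V_5 = 2.045 / l_5 = 2.045 / 0.6 = 3.408333… → 3.41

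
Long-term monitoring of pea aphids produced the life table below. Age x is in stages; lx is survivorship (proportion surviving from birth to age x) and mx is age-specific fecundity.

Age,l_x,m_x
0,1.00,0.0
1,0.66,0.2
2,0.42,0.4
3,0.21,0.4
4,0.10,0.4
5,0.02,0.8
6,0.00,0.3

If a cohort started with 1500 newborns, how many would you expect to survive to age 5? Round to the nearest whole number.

30

Expected survivors = N0 · l_5 = 1500 × 0.02 = 30 → 30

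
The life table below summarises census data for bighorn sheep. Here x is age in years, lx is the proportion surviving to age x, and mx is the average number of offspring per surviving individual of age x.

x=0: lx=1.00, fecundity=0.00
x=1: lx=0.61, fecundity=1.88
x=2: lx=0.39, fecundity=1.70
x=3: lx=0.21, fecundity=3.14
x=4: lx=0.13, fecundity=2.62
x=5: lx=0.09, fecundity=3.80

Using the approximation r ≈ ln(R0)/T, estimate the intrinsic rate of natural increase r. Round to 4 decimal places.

0.4809

R0 = Σ lx·mx = 0 + 1.1468 + 0.663 + 0.6594 + 0.3406 + 0.342 = 3.1518
Σ x·lx·mx = 7.5234; T = 7.5234/3.1518 = 2.38702…
r ≈ ln(R0)/T = ln(3.1518)/2.38702… = 0.480924… → 0.4809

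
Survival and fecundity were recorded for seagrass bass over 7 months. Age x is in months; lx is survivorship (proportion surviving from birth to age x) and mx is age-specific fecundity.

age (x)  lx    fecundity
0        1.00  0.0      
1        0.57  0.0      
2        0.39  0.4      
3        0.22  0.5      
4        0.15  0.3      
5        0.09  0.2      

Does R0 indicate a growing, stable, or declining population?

R0 = Σ lx·mx = 0 + 0 + 0.156 + 0.11 + 0.045 + 0.018 = 0.329
R0 < 1, so the population is declining.

declining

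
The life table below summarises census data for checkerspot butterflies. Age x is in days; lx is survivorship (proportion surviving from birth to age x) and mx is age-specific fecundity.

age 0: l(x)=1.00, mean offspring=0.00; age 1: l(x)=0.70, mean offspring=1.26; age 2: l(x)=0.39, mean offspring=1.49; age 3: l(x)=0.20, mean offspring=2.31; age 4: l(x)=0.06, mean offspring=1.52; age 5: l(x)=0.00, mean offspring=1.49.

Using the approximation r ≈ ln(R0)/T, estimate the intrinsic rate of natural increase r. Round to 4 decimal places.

0.3726

R0 = Σ lx·mx = 0 + 0.882 + 0.5811 + 0.462 + 0.0912 + 0 = 2.0163
Σ x·lx·mx = 3.795; T = 3.795/2.0163 = 1.88216…
r ≈ ln(R0)/T = ln(2.0163)/1.88216… = 0.372585… → 0.3726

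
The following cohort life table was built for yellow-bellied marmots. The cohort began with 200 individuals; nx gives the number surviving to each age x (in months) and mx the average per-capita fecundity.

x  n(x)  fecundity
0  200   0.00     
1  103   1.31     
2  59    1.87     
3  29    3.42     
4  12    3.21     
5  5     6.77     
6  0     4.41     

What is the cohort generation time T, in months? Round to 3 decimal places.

lx = nx/n0 = nx/200: 1, 0.515, 0.295, 0.145, 0.06, 0.025, 0
lx·mx: 0, 0.67465, 0.55165, 0.4959, 0.1926, 0.16925, 0 → R0 = 2.08405
x·lx·mx: 0, 0.67465, 1.1033, 1.4877, 0.7704, 0.84625, 0 → Σ = 4.8823
T = 4.8823 / 2.08405 = 2.342698… → 2.343

2.343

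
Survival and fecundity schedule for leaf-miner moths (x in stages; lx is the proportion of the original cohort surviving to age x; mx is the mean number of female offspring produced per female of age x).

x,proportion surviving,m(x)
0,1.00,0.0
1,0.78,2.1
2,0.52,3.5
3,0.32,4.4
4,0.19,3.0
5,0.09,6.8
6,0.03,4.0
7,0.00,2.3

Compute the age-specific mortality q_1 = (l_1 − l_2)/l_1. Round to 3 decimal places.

q_1 = (l_1 − l_2) / l_1 = (0.78 − 0.52) / 0.78
     = 0.26 / 0.78 = 0.333333… → 0.333

0.333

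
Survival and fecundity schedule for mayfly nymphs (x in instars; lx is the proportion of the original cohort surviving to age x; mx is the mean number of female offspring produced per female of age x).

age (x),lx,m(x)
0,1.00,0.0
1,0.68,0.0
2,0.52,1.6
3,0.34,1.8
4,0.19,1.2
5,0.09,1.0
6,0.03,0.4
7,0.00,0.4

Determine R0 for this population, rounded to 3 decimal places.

lx·mx by age: 0, 0, 0.832, 0.612, 0.228, 0.09, 0.012, 0
R0 = Σ lx·mx = 1.774 → 1.774

1.774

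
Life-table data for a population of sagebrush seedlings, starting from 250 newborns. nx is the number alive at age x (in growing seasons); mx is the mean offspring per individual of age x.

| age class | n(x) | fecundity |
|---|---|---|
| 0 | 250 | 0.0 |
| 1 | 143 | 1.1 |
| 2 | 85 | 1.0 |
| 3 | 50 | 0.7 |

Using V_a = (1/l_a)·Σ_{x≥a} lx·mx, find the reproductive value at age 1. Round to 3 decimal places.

1.939

lx = nx/n0 = nx/250: 1, 0.572, 0.34, 0.2
lx·mx for x ≥ 1: 0.6292, 0.34, 0.14 → sum = 1.1092
V_1 = 1.1092 / l_1 = 1.1092 / 0.572 = 1.939161… → 1.939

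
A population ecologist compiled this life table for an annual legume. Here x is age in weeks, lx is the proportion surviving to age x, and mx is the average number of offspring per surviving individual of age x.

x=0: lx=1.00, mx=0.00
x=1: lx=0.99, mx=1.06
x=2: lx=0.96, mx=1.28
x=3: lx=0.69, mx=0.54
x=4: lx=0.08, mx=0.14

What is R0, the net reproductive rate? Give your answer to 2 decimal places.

2.66

lx·mx by age: 0, 1.0494, 1.2288, 0.3726, 0.0112
R0 = Σ lx·mx = 2.662 → 2.66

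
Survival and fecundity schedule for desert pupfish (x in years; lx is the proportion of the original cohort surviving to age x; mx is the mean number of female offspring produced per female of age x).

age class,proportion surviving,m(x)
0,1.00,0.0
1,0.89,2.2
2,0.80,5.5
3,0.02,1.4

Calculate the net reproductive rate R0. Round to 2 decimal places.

lx·mx by age: 0, 1.958, 4.4, 0.028
R0 = Σ lx·mx = 6.386 → 6.39

6.39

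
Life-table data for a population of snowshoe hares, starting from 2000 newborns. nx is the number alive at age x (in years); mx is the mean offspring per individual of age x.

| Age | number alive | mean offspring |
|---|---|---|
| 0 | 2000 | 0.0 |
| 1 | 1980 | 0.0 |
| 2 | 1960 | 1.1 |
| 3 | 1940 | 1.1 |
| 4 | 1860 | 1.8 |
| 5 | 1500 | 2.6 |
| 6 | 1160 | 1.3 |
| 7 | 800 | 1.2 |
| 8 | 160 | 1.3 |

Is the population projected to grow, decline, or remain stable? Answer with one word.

lx = nx/n0 = nx/2000: 1, 0.99, 0.98, 0.97, 0.93, 0.75, 0.58, 0.4, 0.08
R0 = Σ lx·mx = 0 + 0 + 1.078 + 1.067 + 1.674 + 1.95 + 0.754 + 0.48 + 0.104 = 7.107
R0 > 1, so the population is growing.

growing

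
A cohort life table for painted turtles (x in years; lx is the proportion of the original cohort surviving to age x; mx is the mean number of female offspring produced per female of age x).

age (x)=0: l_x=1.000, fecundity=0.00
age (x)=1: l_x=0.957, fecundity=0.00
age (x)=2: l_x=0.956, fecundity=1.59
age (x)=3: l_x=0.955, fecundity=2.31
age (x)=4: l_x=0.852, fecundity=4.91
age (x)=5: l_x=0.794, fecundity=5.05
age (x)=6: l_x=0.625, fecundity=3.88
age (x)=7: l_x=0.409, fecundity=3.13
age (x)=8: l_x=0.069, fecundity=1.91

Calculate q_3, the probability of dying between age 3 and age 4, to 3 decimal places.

q_3 = (l_3 − l_4) / l_3 = (0.955 − 0.852) / 0.955
     = 0.103 / 0.955 = 0.107853… → 0.108

0.108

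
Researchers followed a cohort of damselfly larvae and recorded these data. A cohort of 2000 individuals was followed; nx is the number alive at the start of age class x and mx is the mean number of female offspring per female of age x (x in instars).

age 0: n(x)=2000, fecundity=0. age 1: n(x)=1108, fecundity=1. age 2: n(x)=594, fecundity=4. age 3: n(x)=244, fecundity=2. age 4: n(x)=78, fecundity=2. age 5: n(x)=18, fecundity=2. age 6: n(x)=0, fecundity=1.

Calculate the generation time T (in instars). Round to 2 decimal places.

lx = nx/n0 = nx/2000: 1, 0.554, 0.297, 0.122, 0.039, 0.009, 0
lx·mx: 0, 0.554, 1.188, 0.244, 0.078, 0.018, 0 → R0 = 2.082
x·lx·mx: 0, 0.554, 2.376, 0.732, 0.312, 0.09, 0 → Σ = 4.064
T = 4.064 / 2.082 = 1.951969… → 1.95

1.95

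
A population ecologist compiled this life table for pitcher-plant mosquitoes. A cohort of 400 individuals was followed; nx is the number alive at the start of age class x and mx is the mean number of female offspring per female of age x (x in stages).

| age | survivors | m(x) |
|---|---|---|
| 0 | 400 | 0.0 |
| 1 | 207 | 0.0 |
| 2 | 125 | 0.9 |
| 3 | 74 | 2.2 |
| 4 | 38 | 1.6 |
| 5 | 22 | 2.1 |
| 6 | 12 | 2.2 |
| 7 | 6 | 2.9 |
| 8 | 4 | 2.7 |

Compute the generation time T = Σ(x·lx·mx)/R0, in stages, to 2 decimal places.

lx = nx/n0 = nx/400: 1, 0.5175, 0.3125, 0.185, 0.095, 0.055, 0.03, 0.015, 0.01
lx·mx: 0, 0, 0.28125, 0.407, 0.152, 0.1155, 0.066, 0.0435, 0.027 → R0 = 1.09225
x·lx·mx: 0, 0, 0.5625, 1.221, 0.608, 0.5775, 0.396, 0.3045, 0.216 → Σ = 3.8855
T = 3.8855 / 1.09225 = 3.557336… → 3.56

3.56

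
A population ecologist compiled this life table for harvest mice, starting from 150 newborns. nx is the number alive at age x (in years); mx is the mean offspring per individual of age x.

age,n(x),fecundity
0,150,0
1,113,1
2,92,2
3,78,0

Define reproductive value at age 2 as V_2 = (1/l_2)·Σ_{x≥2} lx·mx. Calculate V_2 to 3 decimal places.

lx = nx/n0 = nx/150: 1, 0.75333…, 0.61333…, 0.52
lx·mx for x ≥ 2: 1.226667…, 0 → sum = 1.226667…
V_2 = 1.226667… / l_2 = 1.226667… / 0.613333… = 2… → 2.000

2.000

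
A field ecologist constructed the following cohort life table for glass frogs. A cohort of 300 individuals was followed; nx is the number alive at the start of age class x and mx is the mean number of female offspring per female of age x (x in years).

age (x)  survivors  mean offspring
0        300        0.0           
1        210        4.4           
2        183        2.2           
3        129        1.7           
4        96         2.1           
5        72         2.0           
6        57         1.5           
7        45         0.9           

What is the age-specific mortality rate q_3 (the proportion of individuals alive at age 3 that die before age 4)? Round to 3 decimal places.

lx = nx/n0 = nx/300: 1, 0.7, 0.61, 0.43, 0.32, 0.24, 0.19, 0.15
q_3 = (l_3 − l_4) / l_3 = (0.43 − 0.32) / 0.43
     = 0.11 / 0.43 = 0.255814… → 0.256

0.256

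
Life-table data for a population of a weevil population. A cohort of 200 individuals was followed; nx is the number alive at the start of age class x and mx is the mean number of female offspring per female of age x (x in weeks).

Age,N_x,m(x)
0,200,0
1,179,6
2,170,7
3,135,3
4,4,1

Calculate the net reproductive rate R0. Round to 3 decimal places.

lx = nx/n0 = nx/200: 1, 0.895, 0.85, 0.675, 0.02
lx·mx by age: 0, 5.37, 5.95, 2.025, 0.02
R0 = Σ lx·mx = 13.365 → 13.365

13.365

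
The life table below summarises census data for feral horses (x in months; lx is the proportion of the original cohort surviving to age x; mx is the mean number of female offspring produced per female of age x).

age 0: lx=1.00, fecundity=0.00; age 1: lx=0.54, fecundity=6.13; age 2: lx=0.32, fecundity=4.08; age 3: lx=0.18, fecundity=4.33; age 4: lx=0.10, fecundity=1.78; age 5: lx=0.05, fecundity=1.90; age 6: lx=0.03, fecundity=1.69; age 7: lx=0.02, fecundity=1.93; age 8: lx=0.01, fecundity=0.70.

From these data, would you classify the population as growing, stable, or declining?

growing

R0 = Σ lx·mx = 0 + 3.3102 + 1.3056 + 0.7794 + 0.178 + 0.095 + 0.0507 + 0.0386 + 0.007 = 5.7645
R0 > 1, so the population is growing.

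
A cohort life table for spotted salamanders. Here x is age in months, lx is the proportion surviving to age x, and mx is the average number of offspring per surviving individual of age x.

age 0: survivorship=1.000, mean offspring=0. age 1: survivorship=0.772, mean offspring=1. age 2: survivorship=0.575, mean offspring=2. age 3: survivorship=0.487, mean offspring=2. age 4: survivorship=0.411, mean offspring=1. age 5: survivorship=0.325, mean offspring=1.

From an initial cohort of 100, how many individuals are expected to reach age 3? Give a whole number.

49

Expected survivors = N0 · l_3 = 100 × 0.487 = 48.7 → 49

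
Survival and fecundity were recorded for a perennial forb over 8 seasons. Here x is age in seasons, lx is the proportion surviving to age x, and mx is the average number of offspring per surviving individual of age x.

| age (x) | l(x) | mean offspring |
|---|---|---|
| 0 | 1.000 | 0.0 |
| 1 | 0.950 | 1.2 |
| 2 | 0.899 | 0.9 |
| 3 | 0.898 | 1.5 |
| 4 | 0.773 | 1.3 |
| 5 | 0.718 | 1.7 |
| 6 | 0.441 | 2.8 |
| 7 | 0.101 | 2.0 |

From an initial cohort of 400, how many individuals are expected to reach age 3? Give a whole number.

359

Expected survivors = N0 · l_3 = 400 × 0.898 = 359.2 → 359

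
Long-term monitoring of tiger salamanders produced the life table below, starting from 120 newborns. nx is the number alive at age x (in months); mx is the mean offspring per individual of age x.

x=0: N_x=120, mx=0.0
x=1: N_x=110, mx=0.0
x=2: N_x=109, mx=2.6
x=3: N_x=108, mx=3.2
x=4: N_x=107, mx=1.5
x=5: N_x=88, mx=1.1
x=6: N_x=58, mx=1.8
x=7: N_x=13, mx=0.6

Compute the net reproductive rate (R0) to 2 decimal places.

lx = nx/n0 = nx/120: 1, 0.91667…, 0.90833…, 0.9, 0.89167…, 0.73333…, 0.48333…, 0.10833…
lx·mx by age: 0, 0, 2.361667…, 2.88, 1.3375…, 0.806667…, 0.87…, 0.065…
R0 = Σ lx·mx = 8.320833… → 8.32

8.32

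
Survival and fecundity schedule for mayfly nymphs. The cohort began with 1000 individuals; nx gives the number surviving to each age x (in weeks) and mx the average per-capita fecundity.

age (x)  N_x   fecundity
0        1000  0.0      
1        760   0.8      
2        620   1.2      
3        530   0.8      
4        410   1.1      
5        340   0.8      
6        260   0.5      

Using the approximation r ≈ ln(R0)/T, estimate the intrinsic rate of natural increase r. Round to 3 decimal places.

0.348

lx = nx/n0 = nx/1000: 1, 0.76, 0.62, 0.53, 0.41, 0.34, 0.26
R0 = Σ lx·mx = 0 + 0.608 + 0.744 + 0.424 + 0.451 + 0.272 + 0.13 = 2.629
Σ x·lx·mx = 7.312; T = 7.312/2.629 = 2.78129…
r ≈ ln(R0)/T = ln(2.629)/2.78129… = 0.34754… → 0.348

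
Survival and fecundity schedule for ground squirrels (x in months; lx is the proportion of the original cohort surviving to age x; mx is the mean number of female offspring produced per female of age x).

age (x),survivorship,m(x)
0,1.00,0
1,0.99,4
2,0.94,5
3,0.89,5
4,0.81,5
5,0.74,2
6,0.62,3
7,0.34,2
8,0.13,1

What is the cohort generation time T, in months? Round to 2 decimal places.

lx·mx: 0, 3.96, 4.7, 4.45, 4.05, 1.48, 1.86, 0.68, 0.13 → R0 = 21.31
x·lx·mx: 0, 3.96, 9.4, 13.35, 16.2, 7.4, 11.16, 4.76, 1.04 → Σ = 67.27
T = 67.27 / 21.31 = 3.156734… → 3.16

3.16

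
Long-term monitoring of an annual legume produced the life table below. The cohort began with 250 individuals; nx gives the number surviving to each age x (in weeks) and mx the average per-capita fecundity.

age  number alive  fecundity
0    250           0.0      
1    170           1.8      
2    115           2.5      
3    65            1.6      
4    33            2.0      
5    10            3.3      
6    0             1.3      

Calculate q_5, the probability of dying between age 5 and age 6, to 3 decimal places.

1.000

lx = nx/n0 = nx/250: 1, 0.68, 0.46, 0.26, 0.132, 0.04, 0
q_5 = (l_5 − l_6) / l_5 = (0.04 − 0) / 0.04
     = 0.04 / 0.04 = 1 → 1.000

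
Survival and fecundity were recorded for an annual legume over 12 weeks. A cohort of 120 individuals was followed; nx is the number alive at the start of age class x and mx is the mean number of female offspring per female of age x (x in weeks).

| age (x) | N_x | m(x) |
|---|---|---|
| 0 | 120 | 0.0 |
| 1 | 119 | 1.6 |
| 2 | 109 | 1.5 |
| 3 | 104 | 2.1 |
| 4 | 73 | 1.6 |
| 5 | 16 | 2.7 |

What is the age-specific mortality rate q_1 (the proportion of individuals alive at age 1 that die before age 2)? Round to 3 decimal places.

lx = nx/n0 = nx/120: 1, 0.99167…, 0.90833…, 0.86667…, 0.60833…, 0.13333…
q_1 = (l_1 − l_2) / l_1 = (0.991667… − 0.908333…) / 0.991667…
     = 0.083333… / 0.991667… = 0.084034… → 0.084

0.084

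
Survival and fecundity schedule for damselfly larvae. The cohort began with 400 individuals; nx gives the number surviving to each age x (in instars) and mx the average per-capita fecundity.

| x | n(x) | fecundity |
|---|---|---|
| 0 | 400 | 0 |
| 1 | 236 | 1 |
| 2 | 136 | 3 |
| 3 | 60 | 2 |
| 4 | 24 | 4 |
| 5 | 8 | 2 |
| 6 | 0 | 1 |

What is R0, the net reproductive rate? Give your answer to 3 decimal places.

lx = nx/n0 = nx/400: 1, 0.59, 0.34, 0.15, 0.06, 0.02, 0
lx·mx by age: 0, 0.59, 1.02, 0.3, 0.24, 0.04, 0
R0 = Σ lx·mx = 2.19 → 2.190

2.190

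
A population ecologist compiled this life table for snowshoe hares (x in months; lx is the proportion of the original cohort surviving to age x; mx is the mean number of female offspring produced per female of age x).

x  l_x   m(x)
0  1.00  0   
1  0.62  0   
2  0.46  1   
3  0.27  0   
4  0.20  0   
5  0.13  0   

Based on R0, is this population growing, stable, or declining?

R0 = Σ lx·mx = 0 + 0 + 0.46 + 0 + 0 + 0 = 0.46
R0 < 1, so the population is declining.

declining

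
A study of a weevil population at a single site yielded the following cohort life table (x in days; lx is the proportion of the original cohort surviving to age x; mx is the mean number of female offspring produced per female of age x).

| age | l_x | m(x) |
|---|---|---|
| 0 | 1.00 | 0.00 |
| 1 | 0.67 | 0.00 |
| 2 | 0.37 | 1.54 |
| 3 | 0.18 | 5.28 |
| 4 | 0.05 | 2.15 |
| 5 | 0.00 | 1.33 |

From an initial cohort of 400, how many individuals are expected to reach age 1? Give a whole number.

268

Expected survivors = N0 · l_1 = 400 × 0.67 = 268 → 268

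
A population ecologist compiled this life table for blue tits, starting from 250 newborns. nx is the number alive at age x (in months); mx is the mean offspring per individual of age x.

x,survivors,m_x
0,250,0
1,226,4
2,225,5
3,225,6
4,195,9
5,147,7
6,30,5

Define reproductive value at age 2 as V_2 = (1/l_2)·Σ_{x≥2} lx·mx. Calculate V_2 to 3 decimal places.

24.040

lx = nx/n0 = nx/250: 1, 0.904, 0.9, 0.9, 0.78, 0.588, 0.12
lx·mx for x ≥ 2: 4.5, 5.4, 7.02, 4.116, 0.6 → sum = 21.636
V_2 = 21.636 / l_2 = 21.636 / 0.9 = 24.04 → 24.040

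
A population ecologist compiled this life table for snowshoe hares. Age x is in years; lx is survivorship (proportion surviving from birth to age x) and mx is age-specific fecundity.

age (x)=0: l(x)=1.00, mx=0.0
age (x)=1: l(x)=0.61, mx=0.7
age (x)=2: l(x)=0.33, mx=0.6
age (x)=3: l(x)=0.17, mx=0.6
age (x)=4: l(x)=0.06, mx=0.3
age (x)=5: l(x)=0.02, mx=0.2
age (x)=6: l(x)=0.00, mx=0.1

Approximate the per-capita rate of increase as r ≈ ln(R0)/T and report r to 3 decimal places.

R0 = Σ lx·mx = 0 + 0.427 + 0.198 + 0.102 + 0.018 + 0.004 + 0 = 0.749
Σ x·lx·mx = 1.221; T = 1.221/0.749 = 1.63017…
r ≈ ln(R0)/T = ln(0.749)/1.63017… = -0.17729… → -0.177

-0.177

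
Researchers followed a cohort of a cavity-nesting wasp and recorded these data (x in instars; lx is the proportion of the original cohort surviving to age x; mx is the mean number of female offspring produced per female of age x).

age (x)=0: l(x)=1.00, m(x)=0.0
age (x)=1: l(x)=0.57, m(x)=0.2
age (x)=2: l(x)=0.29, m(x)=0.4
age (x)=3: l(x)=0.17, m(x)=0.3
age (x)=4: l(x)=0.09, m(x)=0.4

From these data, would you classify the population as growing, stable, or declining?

R0 = Σ lx·mx = 0 + 0.114 + 0.116 + 0.051 + 0.036 = 0.317
R0 < 1, so the population is declining.

declining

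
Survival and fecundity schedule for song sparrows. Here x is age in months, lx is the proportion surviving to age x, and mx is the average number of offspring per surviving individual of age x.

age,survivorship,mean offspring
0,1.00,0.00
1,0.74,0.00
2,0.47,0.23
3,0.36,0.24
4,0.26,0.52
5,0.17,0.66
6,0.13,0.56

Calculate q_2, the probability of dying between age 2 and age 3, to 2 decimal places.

q_2 = (l_2 − l_3) / l_2 = (0.47 − 0.36) / 0.47
     = 0.11 / 0.47 = 0.234043… → 0.23

0.23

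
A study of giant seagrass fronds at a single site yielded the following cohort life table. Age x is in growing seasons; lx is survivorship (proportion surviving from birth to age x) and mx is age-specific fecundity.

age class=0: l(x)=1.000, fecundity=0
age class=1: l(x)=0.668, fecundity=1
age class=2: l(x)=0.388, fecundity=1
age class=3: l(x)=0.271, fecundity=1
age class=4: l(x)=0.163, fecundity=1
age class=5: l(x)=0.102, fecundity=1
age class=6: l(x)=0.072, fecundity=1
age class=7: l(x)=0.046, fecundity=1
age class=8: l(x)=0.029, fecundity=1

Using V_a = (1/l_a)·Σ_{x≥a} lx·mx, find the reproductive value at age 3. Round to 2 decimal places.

2.52

lx·mx for x ≥ 3: 0.271, 0.163, 0.102, 0.072, 0.046, 0.029 → sum = 0.683
V_3 = 0.683 / l_3 = 0.683 / 0.271 = 2.520295… → 2.52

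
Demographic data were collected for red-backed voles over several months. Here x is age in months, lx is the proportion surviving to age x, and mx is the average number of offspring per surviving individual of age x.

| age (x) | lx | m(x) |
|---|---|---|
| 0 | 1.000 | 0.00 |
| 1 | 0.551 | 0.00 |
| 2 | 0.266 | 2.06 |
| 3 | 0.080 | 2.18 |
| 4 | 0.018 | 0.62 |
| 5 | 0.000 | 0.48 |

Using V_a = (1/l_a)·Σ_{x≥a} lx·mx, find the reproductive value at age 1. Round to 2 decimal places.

lx·mx for x ≥ 1: 0, 0.54796, 0.1744, 0.01116, 0 → sum = 0.73352
V_1 = 0.73352 / l_1 = 0.73352 / 0.551 = 1.331252… → 1.33

1.33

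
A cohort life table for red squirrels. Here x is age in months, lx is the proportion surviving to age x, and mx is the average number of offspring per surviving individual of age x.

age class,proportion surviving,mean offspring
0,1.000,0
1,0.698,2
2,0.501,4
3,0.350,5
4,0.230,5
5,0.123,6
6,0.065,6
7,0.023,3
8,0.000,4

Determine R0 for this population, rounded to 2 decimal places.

7.50

lx·mx by age: 0, 1.396, 2.004, 1.75, 1.15, 0.738, 0.39, 0.069, 0
R0 = Σ lx·mx = 7.497 → 7.50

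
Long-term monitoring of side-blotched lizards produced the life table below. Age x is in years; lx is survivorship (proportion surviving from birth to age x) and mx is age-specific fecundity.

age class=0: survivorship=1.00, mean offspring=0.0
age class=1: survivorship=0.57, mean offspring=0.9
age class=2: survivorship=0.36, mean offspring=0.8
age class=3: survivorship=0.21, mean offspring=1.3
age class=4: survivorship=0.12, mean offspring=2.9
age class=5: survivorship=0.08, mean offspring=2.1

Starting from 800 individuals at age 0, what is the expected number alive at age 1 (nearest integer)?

Expected survivors = N0 · l_1 = 800 × 0.57 = 456 → 456

456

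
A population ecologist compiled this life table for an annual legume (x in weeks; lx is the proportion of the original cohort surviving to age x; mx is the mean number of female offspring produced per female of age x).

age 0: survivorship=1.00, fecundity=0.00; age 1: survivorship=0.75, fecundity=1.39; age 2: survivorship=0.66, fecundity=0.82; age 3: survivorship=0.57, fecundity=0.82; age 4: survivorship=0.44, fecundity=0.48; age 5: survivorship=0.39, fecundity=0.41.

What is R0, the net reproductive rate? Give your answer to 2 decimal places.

2.42

lx·mx by age: 0, 1.0425, 0.5412, 0.4674, 0.2112, 0.1599
R0 = Σ lx·mx = 2.4222 → 2.42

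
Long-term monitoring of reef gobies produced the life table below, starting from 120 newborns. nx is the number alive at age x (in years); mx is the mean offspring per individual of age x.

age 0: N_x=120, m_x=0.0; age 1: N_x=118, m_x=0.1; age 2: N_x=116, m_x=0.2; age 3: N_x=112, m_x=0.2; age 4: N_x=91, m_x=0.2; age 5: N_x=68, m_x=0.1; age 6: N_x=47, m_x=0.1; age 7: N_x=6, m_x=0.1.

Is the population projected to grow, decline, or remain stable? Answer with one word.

lx = nx/n0 = nx/120: 1, 0.98333…, 0.96667…, 0.93333…, 0.75833…, 0.56667…, 0.39167…, 0.05
R0 = Σ lx·mx = 0 + 0.098333… + 0.193333… + 0.186667… + 0.151667… + 0.056667… + 0.039167… + 0.005 = 0.730833…
R0 < 1, so the population is declining.

declining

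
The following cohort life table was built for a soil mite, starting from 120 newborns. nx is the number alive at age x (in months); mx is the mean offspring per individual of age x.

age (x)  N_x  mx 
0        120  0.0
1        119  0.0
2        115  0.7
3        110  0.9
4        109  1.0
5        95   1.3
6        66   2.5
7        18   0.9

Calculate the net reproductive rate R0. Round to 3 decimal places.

lx = nx/n0 = nx/120: 1, 0.99167…, 0.95833…, 0.91667…, 0.90833…, 0.79167…, 0.55, 0.15
lx·mx by age: 0, 0, 0.670833…, 0.825…, 0.908333…, 1.029167…, 1.375, 0.135
R0 = Σ lx·mx = 4.943333… → 4.943

4.943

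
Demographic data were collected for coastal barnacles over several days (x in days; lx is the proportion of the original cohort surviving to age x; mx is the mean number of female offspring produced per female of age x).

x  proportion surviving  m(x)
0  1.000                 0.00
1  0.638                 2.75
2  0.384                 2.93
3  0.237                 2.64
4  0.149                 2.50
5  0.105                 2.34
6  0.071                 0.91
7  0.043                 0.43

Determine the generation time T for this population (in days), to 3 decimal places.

2.167

lx·mx: 0, 1.7545, 1.12512, 0.62568, 0.3725, 0.2457, 0.06461, 0.01849 → R0 = 4.2066
x·lx·mx: 0, 1.7545, 2.25024, 1.87704, 1.49, 1.2285, 0.38766, 0.12943 → Σ = 9.11737
T = 9.11737 / 4.2066 = 2.167396… → 2.167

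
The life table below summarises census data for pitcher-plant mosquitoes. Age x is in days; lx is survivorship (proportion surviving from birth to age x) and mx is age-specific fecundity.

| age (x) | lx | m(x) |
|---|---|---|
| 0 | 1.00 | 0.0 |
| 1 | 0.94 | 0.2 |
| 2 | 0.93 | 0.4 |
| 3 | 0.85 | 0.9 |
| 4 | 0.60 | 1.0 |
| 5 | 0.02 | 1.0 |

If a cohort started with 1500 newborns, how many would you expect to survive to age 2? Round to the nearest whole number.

1395

Expected survivors = N0 · l_2 = 1500 × 0.93 = 1395 → 1395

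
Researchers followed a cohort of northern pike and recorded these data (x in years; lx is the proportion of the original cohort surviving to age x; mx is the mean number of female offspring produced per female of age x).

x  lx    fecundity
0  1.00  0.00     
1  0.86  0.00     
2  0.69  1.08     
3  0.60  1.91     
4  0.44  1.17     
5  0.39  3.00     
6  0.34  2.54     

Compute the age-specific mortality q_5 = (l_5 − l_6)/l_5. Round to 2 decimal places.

q_5 = (l_5 − l_6) / l_5 = (0.39 − 0.34) / 0.39
     = 0.05 / 0.39 = 0.128205… → 0.13

0.13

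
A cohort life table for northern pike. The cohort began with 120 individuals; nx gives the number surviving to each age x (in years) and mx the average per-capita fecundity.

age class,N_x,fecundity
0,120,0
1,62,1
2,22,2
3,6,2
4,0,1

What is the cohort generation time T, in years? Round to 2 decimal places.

1.58

lx = nx/n0 = nx/120: 1, 0.51667…, 0.18333…, 0.05, 0
lx·mx: 0, 0.516667…, 0.366667…, 0.1, 0 → R0 = 0.983333…
x·lx·mx: 0, 0.516667…, 0.733333…, 0.3, 0 → Σ = 1.55…
T = 1.55… / 0.983333… = 1.576271… → 1.58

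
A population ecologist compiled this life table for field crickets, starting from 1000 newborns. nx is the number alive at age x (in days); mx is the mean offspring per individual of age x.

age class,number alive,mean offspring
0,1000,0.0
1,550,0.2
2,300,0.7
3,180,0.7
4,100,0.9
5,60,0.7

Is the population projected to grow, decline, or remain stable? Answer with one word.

lx = nx/n0 = nx/1000: 1, 0.55, 0.3, 0.18, 0.1, 0.06
R0 = Σ lx·mx = 0 + 0.11 + 0.21 + 0.126 + 0.09 + 0.042 = 0.578
R0 < 1, so the population is declining.

declining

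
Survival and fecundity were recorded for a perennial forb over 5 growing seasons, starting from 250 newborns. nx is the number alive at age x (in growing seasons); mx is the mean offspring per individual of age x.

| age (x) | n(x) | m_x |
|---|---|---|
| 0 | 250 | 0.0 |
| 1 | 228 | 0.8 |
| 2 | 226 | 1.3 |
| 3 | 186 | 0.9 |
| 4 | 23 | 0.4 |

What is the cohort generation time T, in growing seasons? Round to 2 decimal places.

2.01

lx = nx/n0 = nx/250: 1, 0.912, 0.904, 0.744, 0.092
lx·mx: 0, 0.7296, 1.1752, 0.6696, 0.0368 → R0 = 2.6112
x·lx·mx: 0, 0.7296, 2.3504, 2.0088, 0.1472 → Σ = 5.236
T = 5.236 / 2.6112 = 2.005208… → 2.01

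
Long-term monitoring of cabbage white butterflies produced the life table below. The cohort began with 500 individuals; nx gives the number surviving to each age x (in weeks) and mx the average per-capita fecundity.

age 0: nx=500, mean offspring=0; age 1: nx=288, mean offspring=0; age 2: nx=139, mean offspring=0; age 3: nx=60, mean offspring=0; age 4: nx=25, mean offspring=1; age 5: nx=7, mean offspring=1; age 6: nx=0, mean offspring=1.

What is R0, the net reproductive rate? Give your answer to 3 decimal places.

lx = nx/n0 = nx/500: 1, 0.576, 0.278, 0.12, 0.05, 0.014, 0
lx·mx by age: 0, 0, 0, 0, 0.05, 0.014, 0
R0 = Σ lx·mx = 0.064 → 0.064

0.064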